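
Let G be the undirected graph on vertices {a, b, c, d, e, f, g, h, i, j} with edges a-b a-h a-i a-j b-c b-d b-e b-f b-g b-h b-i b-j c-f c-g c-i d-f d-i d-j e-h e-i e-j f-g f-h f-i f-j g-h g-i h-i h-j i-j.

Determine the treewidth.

4

A width-4 tree decomposition is:
Bags: B1 = {b, f, h, i, j}  B2 = {b, e, h, i, j}  B3 = {b, f, g, h, i}  B4 = {a, b, h, i, j}  B5 = {b, c, f, g, i}  B6 = {b, d, f, i, j}
Tree: B1–B2, B1–B3, B2–B4, B3–B5, B1–B6
Every bag has size at most 5, so the width is 5 − 1 = 4 and tw(G) ≤ 4. For the lower bound, the 5 vertices {a, b, h, i, j} are pairwise adjacent, and any tree decomposition puts a clique entirely inside one bag — forcing width ≥ 4. Hence tw(G) = 4 exactly.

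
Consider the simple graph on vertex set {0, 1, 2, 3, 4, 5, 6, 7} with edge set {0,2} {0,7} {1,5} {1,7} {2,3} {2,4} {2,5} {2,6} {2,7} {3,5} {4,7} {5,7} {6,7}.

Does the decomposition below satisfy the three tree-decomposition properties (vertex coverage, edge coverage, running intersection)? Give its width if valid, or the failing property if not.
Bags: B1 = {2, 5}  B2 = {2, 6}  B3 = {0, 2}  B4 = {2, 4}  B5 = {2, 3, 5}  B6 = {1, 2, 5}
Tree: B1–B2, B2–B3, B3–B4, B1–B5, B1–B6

A tree decomposition must satisfy three properties: every vertex lies in some bag; for every edge, both endpoints lie together in some bag; and for every vertex, the bags containing it form a connected subtree. Here vertex 7 appears in no bag, so the decomposition is invalid.

No — vertex 7 appears in no bag.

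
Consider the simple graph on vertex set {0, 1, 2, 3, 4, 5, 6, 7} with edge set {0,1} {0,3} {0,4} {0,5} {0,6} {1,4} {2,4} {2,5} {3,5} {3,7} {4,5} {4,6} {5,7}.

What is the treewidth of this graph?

A width-2 tree decomposition is:
Bags: B1 = {0, 4, 5}  B2 = {0, 1, 4}  B3 = {0, 3, 5}  B4 = {0, 4, 6}  B5 = {3, 5, 7}  B6 = {2, 4, 5}
Tree: B1–B2, B1–B3, B1–B4, B3–B5, B1–B6
The largest bag has 3 vertices, giving width 2; this decomposition certifies tw(G) ≤ 2. For the lower bound, the 3 vertices {0, 3, 5} are pairwise adjacent, and any tree decomposition puts a clique entirely inside one bag — forcing width ≥ 2. The upper and lower bounds meet at 2, so that is the treewidth.

2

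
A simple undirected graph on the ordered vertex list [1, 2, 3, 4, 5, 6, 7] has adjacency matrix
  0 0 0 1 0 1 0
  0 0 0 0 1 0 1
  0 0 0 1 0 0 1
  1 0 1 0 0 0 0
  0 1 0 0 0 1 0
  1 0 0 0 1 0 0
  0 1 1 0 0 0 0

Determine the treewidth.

A width-2 tree decomposition is:
Bags: B1 = {2, 3, 7}  B2 = {2, 3, 5}  B3 = {3, 5, 6}  B4 = {1, 3, 6}  B5 = {1, 3, 4}
Tree: B1–B2, B2–B3, B3–B4, B4–B5
Every bag has size at most 3, so the width is 3 − 1 = 2 and tw(G) ≤ 2. For the lower bound, G contains the cycle 3–7–2–5–6–1–4–3, so G is not a forest; only forests have treewidth ≤ 1, hence tw(G) ≥ 2. Combining the bounds, tw(G) = 2.

2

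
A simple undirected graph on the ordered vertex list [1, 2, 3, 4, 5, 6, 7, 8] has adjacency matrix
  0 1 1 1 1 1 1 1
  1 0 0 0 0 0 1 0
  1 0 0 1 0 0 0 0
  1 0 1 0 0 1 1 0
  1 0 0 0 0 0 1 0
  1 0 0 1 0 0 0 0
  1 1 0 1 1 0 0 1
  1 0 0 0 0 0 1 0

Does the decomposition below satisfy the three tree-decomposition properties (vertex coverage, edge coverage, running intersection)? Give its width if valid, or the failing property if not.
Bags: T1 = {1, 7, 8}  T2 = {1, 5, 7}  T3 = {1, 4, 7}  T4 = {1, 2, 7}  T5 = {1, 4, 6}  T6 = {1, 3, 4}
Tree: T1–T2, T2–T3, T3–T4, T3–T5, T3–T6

Yes; width 2.

Every vertex of G appears in some bag (union = {1, 2, 3, 4, 5, 6, 7, 8}); every edge is covered by a bag; and for each vertex v the set of bags containing v is connected in the bag tree. The decomposition is therefore valid. The largest bag has 3 vertices, so the width is 2.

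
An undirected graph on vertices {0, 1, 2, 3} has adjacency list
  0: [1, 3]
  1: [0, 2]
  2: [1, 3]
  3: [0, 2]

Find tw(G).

A width-2 tree decomposition is:
Bags: B1 = {0, 2, 3}  B2 = {0, 1, 2}
Tree: B1–B2
The largest bag has 3 vertices, giving width 2; this decomposition certifies tw(G) ≤ 2. The edges 2–3–0–1–2 form a cycle, so G is not a tree and its treewidth is at least 2. Hence tw(G) = 2 exactly.

2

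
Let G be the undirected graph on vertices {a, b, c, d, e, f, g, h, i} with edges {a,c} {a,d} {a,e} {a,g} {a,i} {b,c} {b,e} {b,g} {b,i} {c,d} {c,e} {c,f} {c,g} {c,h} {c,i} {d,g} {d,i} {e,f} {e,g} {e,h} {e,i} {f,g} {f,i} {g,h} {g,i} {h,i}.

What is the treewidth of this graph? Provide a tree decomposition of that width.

Treewidth 4.
One such decomposition:
Bags: B1 = {c, e, f, g, i}  B2 = {b, c, e, g, i}  B3 = {a, c, e, g, i}  B4 = {c, e, g, h, i}  B5 = {a, c, d, g, i}
Tree: B1–B2, B2–B3, B3–B4, B3–B5

Each bag holds 5 vertices, so the decomposition has width 4, which upper-bounds the treewidth. For the lower bound, the 5 vertices {a, c, d, g, i} are pairwise adjacent, and any tree decomposition puts a clique entirely inside one bag — forcing width ≥ 4. Hence tw(G) = 4 exactly.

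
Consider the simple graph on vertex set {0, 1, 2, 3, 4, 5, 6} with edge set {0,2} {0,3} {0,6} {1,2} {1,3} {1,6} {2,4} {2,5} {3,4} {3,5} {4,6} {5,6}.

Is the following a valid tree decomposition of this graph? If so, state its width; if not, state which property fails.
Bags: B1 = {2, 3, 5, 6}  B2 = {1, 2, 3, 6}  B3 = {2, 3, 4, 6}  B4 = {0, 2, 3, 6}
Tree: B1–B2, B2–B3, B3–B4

Checking the three conditions: (i) the bags cover all of {0, 1, 2, 3, 4, 5, 6}; (ii) for each edge, some bag contains both endpoints; (iii) the bags containing any fixed vertex form a subtree. All hold, so the decomposition is valid with width 4 − 1 = 3.

Yes; width 3.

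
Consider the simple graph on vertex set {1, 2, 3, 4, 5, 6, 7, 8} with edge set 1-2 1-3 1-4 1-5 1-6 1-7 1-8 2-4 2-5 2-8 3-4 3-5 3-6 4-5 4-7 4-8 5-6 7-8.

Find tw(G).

A width-3 tree decomposition is:
Bags: B1 = {1, 2, 4, 5}  B2 = {1, 3, 4, 5}  B3 = {1, 2, 4, 8}  B4 = {1, 4, 7, 8}  B5 = {1, 3, 5, 6}
Tree: B1–B2, B1–B3, B3–B4, B2–B5
Each bag holds 4 vertices, so the decomposition has width 3, which upper-bounds the treewidth. On the other hand G contains the 4-clique {1, 2, 4, 8}. A clique must lie in a single bag of any decomposition, so no decomposition can have width below 3. Hence tw(G) = 3 exactly.

3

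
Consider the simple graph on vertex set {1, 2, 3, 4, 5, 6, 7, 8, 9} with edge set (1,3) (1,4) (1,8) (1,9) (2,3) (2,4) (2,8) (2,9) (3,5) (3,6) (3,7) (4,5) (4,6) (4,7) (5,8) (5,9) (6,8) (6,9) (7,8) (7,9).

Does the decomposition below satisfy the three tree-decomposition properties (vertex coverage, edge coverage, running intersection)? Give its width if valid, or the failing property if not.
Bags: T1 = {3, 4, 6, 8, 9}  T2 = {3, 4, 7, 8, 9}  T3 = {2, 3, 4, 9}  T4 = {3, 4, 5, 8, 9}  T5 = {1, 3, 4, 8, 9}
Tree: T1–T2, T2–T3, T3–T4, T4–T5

No — edge (8,2) lies in no bag.

A tree decomposition must satisfy three properties: every vertex lies in some bag; for every edge, both endpoints lie together in some bag; and for every vertex, the bags containing it form a connected subtree. Here edge (8,2) lies in no bag, so the decomposition is invalid.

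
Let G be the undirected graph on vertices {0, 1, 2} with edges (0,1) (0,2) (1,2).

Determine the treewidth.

2

A width-2 tree decomposition is:
Bags: B1 = {0, 1, 2}
Tree: (single bag)
A single bag containing all 3 vertices is trivially a valid decomposition of width 2. For the lower bound, the 3 vertices {0, 1, 2} are pairwise adjacent, and any tree decomposition puts a clique entirely inside one bag — forcing width ≥ 2. Hence tw(G) = 2 exactly.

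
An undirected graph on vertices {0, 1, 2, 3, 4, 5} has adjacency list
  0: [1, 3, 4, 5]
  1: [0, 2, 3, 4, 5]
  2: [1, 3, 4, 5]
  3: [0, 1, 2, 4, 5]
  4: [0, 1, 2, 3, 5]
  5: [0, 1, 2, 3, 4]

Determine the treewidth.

A width-4 tree decomposition is:
Bags: B1 = {0, 1, 3, 4, 5}  B2 = {1, 2, 3, 4, 5}
Tree: B1–B2
Every bag has size at most 5, so the width is 5 − 1 = 4 and tw(G) ≤ 4. Conversely, {0, 1, 3, 4, 5} is a clique of size 5, and the vertices of any clique must share a bag in every tree decomposition; so some bag has ≥ 5 vertices and tw(G) ≥ 4. Hence tw(G) = 4 exactly.

4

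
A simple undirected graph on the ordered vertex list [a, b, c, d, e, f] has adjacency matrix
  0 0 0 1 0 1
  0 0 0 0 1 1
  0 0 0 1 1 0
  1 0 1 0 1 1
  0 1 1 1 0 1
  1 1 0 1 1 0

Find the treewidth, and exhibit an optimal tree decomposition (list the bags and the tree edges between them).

Treewidth 2.
One optimal decomposition is:
Bags: B1 = {c, d, e}  B2 = {d, e, f}  B3 = {b, e, f}  B4 = {a, d, f}
Tree: B1–B2, B2–B3, B2–B4

Each bag holds 3 vertices, so the decomposition has width 2, which upper-bounds the treewidth. On the other hand G contains the 3-clique {c, d, e}. A clique must lie in a single bag of any decomposition, so no decomposition can have width below 2. Combining the bounds, tw(G) = 2.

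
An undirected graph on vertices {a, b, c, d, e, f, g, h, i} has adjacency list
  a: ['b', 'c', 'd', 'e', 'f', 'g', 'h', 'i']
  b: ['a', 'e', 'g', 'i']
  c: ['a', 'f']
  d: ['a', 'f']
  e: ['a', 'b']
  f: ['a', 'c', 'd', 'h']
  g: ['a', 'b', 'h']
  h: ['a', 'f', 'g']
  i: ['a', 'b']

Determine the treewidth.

2

A width-2 tree decomposition is:
Bags: B1 = {a, g, h}  B2 = {a, b, g}  B3 = {a, f, h}  B4 = {a, d, f}  B5 = {a, c, f}  B6 = {a, b, e}  B7 = {a, b, i}
Tree: B1–B2, B1–B3, B3–B4, B3–B5, B2–B6, B2–B7
Every bag has size at most 3, so the width is 3 − 1 = 2 and tw(G) ≤ 2. On the other hand G contains the 3-clique {a, d, f}. A clique must lie in a single bag of any decomposition, so no decomposition can have width below 2. Combining the bounds, tw(G) = 2.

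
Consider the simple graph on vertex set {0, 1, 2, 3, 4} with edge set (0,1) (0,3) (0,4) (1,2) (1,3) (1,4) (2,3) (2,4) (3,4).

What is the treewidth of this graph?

3

A width-3 tree decomposition is:
Bags: B1 = {1, 2, 3, 4}  B2 = {0, 1, 3, 4}
Tree: B1–B2
Each bag holds 4 vertices, so the decomposition has width 3, which upper-bounds the treewidth. On the other hand G contains the 4-clique {0, 1, 3, 4}. A clique must lie in a single bag of any decomposition, so no decomposition can have width below 3. Therefore the treewidth is 3.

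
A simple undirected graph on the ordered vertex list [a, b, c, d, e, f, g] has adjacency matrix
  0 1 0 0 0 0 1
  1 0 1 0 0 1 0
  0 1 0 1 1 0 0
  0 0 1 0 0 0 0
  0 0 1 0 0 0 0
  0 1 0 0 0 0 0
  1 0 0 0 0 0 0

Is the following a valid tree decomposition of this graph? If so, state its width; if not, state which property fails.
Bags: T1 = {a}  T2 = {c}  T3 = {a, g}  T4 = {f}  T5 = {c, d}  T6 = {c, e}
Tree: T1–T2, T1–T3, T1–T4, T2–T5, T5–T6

No — vertex b appears in no bag.

A tree decomposition must satisfy three properties: every vertex lies in some bag; for every edge, both endpoints lie together in some bag; and for every vertex, the bags containing it form a connected subtree. Here vertex b appears in no bag, so the decomposition is invalid.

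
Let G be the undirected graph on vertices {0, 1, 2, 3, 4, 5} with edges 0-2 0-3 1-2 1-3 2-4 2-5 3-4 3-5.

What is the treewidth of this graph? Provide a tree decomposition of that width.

Each bag holds 3 vertices, so the decomposition has width 2, which upper-bounds the treewidth. For the lower bound, G contains the cycle 0–3–5–2–0, so G is not a forest; only forests have treewidth ≤ 1, hence tw(G) ≥ 2. Hence tw(G) = 2 exactly.

Treewidth 2.
One such decomposition:
Bags: B1 = {0, 2, 3}  B2 = {2, 3, 5}  B3 = {2, 3, 4}  B4 = {1, 2, 3}
Tree: B1–B2, B2–B3, B3–B4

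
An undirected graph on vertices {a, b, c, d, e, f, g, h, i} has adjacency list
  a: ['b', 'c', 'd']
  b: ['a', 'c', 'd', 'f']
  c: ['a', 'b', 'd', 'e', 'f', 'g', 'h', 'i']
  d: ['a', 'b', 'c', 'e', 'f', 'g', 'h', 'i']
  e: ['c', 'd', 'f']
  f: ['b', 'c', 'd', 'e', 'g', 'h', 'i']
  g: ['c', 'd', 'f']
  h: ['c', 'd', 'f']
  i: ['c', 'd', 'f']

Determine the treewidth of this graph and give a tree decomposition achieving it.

Each bag holds 4 vertices, so the decomposition has width 3, which upper-bounds the treewidth. Conversely, {a, b, c, d} is a clique of size 4, and the vertices of any clique must share a bag in every tree decomposition; so some bag has ≥ 4 vertices and tw(G) ≥ 3. Therefore the treewidth is 3.

Treewidth 3.
One optimal decomposition is:
Bags: B1 = {c, d, f, i}  B2 = {b, c, d, f}  B3 = {c, d, f, g}  B4 = {a, b, c, d}  B5 = {c, d, f, h}  B6 = {c, d, e, f}
Tree: B1–B2, B2–B3, B2–B4, B2–B5, B2–B6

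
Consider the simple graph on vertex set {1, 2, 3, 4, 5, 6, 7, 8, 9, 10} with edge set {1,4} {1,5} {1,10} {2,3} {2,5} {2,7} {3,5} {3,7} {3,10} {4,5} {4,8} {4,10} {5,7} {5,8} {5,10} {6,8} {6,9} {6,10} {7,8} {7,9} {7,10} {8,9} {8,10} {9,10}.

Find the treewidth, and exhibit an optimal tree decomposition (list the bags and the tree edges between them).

Treewidth 3.
One such decomposition:
Bags: B1 = {3, 5, 7, 10}  B2 = {2, 3, 5, 7}  B3 = {5, 7, 8, 10}  B4 = {4, 5, 8, 10}  B5 = {7, 8, 9, 10}  B6 = {1, 4, 5, 10}  B7 = {6, 8, 9, 10}
Tree: B1–B2, B1–B3, B3–B4, B3–B5, B4–B6, B5–B7

The largest bag has 4 vertices, giving width 3; this decomposition certifies tw(G) ≤ 3. For the lower bound, the 4 vertices {2, 3, 5, 7} are pairwise adjacent, and any tree decomposition puts a clique entirely inside one bag — forcing width ≥ 3. Hence tw(G) = 3 exactly.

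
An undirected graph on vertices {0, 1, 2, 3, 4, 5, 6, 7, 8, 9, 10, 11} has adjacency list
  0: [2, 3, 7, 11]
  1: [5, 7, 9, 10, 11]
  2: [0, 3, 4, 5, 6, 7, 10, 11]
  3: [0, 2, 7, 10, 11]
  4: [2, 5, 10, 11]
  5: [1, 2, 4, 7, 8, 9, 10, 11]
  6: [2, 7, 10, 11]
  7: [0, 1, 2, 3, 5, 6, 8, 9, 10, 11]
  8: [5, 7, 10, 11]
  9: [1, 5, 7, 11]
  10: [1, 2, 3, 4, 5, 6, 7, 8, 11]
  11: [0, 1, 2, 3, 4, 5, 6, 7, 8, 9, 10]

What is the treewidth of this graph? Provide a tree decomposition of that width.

Treewidth 4.
Bags: B1 = {2, 5, 7, 10, 11}  B2 = {1, 5, 7, 10, 11}  B3 = {2, 3, 7, 10, 11}  B4 = {1, 5, 7, 9, 11}  B5 = {5, 7, 8, 10, 11}  B6 = {2, 4, 5, 10, 11}  B7 = {2, 6, 7, 10, 11}  B8 = {0, 2, 3, 7, 11}
Tree: B1–B2, B1–B3, B2–B4, B2–B5, B1–B6, B3–B7, B3–B8

Every bag has size at most 5, so the width is 5 − 1 = 4 and tw(G) ≤ 4. Conversely, {2, 4, 5, 10, 11} is a clique of size 5, and the vertices of any clique must share a bag in every tree decomposition; so some bag has ≥ 5 vertices and tw(G) ≥ 4. Hence tw(G) = 4 exactly.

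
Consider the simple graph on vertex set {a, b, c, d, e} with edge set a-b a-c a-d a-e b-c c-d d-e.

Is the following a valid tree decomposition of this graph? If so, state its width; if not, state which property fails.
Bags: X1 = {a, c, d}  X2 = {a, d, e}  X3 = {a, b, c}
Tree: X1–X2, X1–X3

Yes; width 2.

Vertex coverage: the bags together contain {a, b, c, d, e}, the full vertex set. Edge coverage: each edge of G has both endpoints in at least one bag. Running intersection: for every vertex, the bags containing it form a connected subtree. All three properties hold, so this is a valid tree decomposition of width max|bag| − 1 = 2, and hence tw(G) ≤ 2.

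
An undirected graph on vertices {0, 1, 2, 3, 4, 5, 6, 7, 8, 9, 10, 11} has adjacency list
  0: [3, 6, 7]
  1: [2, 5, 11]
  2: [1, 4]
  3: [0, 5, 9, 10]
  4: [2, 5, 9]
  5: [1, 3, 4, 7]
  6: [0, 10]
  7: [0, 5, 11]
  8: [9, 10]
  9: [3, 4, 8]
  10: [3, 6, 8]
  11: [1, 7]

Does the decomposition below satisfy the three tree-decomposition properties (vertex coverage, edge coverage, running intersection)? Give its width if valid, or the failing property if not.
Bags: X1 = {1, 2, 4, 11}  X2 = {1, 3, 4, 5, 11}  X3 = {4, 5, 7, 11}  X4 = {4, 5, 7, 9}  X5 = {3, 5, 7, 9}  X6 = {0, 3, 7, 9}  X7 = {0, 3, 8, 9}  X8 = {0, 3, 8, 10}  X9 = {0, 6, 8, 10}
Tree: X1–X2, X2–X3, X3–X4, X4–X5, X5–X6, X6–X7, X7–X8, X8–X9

A tree decomposition must satisfy three properties: every vertex lies in some bag; for every edge, both endpoints lie together in some bag; and for every vertex, the bags containing it form a connected subtree. Here bags containing vertex 3 are not connected in the tree, so the decomposition is invalid.

No — bags containing vertex 3 are not connected in the tree.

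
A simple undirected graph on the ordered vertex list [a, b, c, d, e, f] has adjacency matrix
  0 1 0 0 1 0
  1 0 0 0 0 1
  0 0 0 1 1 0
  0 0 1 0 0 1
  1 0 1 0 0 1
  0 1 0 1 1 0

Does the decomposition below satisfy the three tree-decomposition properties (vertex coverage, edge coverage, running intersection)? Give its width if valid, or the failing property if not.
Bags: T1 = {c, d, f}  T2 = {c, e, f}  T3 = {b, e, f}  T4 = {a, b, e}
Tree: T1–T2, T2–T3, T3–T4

Yes; width 2.

Checking the three conditions: (i) the bags cover all of {a, b, c, d, e, f}; (ii) for each edge, some bag contains both endpoints; (iii) the bags containing any fixed vertex form a subtree. All hold, so the decomposition is valid with width 3 − 1 = 2.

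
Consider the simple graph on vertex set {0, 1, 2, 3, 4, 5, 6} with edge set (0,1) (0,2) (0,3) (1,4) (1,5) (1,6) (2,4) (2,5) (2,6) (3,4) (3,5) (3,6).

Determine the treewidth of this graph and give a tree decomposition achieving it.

Treewidth 3.
Bags: B1 = {1, 2, 3, 6}  B2 = {0, 1, 2, 3}  B3 = {1, 2, 3, 4}  B4 = {1, 2, 3, 5}
Tree: B1–B2, B2–B3, B3–B4

Every bag has size at most 4, so the width is 4 − 1 = 3 and tw(G) ≤ 3. For the lower bound: the 4 vertex sets {1,6}, {0,3}, {2}, {4} are disjoint, each induces a connected subgraph, and every pair is joined by at least one edge of G. Contracting each set to a single vertex therefore yields K_{4} as a minor, and since treewidth is minor-monotone, tw(G) ≥ tw(K_{4}) = 3. Combining the bounds, tw(G) = 3.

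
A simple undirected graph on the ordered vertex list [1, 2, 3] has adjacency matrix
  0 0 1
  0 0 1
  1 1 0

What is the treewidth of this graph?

A width-1 tree decomposition is:
Bags: B1 = {1, 3}  B2 = {2, 3}
Tree: B1–B2
The largest bag has 2 vertices, giving width 1; this decomposition certifies tw(G) ≤ 1. Since G has at least one edge (e.g. 1–3), it is not an edgeless graph, so tw(G) ≥ 1. Therefore the treewidth is 1.

1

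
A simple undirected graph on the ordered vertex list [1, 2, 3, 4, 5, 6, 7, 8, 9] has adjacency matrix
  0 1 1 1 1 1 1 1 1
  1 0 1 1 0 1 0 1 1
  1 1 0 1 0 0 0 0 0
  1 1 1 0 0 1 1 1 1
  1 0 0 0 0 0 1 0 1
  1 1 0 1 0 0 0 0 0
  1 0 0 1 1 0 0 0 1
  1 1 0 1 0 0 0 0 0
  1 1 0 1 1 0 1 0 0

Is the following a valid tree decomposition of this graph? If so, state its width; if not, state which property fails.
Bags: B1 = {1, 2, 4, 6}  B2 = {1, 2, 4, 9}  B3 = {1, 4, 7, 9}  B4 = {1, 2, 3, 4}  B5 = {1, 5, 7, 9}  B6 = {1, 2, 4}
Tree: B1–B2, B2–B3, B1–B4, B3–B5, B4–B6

A tree decomposition must satisfy three properties: every vertex lies in some bag; for every edge, both endpoints lie together in some bag; and for every vertex, the bags containing it form a connected subtree. Here vertex 8 appears in no bag, so the decomposition is invalid.

No — vertex 8 appears in no bag.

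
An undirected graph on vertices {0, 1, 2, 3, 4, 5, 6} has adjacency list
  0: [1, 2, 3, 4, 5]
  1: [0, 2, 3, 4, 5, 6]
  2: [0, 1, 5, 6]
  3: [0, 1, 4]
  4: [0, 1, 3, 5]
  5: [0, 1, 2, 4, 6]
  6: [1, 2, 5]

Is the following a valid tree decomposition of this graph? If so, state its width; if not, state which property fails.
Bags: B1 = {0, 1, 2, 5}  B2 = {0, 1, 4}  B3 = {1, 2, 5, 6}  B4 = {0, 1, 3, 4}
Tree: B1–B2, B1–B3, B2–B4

No — edge (5,4) lies in no bag.

A tree decomposition must satisfy three properties: every vertex lies in some bag; for every edge, both endpoints lie together in some bag; and for every vertex, the bags containing it form a connected subtree. Here edge (5,4) lies in no bag, so the decomposition is invalid.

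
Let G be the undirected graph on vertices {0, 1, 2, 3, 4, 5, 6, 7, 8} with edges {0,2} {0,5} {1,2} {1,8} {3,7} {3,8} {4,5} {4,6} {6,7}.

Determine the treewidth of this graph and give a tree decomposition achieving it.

The largest bag has 3 vertices, giving width 2; this decomposition certifies tw(G) ≤ 2. Since 6–4–5–0–2–1–8–3–7–6 is a cycle in G, G is not acyclic. Forests are exactly the graphs of treewidth ≤ 1, so tw(G) ≥ 2. Hence tw(G) = 2 exactly.

Treewidth 2.
One optimal decomposition is:
Bags: B1 = {4, 5, 6}  B2 = {0, 5, 6}  B3 = {0, 2, 6}  B4 = {1, 2, 6}  B5 = {1, 6, 8}  B6 = {3, 6, 8}  B7 = {3, 6, 7}
Tree: B1–B2, B2–B3, B3–B4, B4–B5, B5–B6, B6–B7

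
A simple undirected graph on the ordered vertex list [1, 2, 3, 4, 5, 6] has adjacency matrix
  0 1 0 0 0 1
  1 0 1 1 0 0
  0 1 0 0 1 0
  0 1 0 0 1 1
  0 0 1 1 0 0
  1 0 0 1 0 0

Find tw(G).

A width-2 tree decomposition is:
Bags: B1 = {1, 4, 6}  B2 = {1, 2, 4}  B3 = {2, 4, 5}  B4 = {2, 3, 5}
Tree: B1–B2, B2–B3, B3–B4
Each bag holds 3 vertices, so the decomposition has width 2, which upper-bounds the treewidth. The edges 6–1–2–4–6 form a cycle, so G is not a tree and its treewidth is at least 2. Hence tw(G) = 2 exactly.

2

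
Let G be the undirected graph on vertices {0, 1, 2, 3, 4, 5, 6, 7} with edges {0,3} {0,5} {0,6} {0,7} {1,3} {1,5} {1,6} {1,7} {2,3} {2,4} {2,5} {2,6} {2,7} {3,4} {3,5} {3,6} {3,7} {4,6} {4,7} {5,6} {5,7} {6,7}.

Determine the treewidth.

A width-4 tree decomposition is:
Bags: B1 = {0, 3, 5, 6, 7}  B2 = {2, 3, 5, 6, 7}  B3 = {1, 3, 5, 6, 7}  B4 = {2, 3, 4, 6, 7}
Tree: B1–B2, B2–B3, B2–B4
Each bag holds 5 vertices, so the decomposition has width 4, which upper-bounds the treewidth. On the other hand G contains the 5-clique {2, 3, 4, 6, 7}. A clique must lie in a single bag of any decomposition, so no decomposition can have width below 4. Hence tw(G) = 4 exactly.

4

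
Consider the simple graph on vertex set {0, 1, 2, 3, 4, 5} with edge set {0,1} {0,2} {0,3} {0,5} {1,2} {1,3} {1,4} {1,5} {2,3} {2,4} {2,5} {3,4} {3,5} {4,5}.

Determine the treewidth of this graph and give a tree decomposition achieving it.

Treewidth 4.
One optimal decomposition is:
Bags: B1 = {1, 2, 3, 4, 5}  B2 = {0, 1, 2, 3, 5}
Tree: B1–B2

Every bag has size at most 5, so the width is 5 − 1 = 4 and tw(G) ≤ 4. Conversely, {0, 1, 2, 3, 5} is a clique of size 5, and the vertices of any clique must share a bag in every tree decomposition; so some bag has ≥ 5 vertices and tw(G) ≥ 4. The upper and lower bounds meet at 4, so that is the treewidth.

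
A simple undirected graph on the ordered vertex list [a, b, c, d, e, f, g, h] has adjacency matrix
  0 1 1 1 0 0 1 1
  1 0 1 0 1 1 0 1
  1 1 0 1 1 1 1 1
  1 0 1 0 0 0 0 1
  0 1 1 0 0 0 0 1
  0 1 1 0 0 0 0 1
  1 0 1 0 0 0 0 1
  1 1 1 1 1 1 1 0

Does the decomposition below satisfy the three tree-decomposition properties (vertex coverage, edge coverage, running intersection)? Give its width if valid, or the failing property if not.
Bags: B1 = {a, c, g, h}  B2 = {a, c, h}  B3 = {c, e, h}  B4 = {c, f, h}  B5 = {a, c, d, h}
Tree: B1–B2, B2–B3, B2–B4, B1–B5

No — vertex b appears in no bag.

A tree decomposition must satisfy three properties: every vertex lies in some bag; for every edge, both endpoints lie together in some bag; and for every vertex, the bags containing it form a connected subtree. Here vertex b appears in no bag, so the decomposition is invalid.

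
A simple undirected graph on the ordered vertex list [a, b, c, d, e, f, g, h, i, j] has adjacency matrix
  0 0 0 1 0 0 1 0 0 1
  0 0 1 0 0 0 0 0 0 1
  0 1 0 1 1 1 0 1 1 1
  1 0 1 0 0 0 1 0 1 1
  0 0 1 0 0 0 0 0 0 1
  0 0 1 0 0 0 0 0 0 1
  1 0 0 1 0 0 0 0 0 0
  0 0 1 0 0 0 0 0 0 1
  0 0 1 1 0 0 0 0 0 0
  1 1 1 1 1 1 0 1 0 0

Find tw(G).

2

A width-2 tree decomposition is:
Bags: B1 = {c, d, j}  B2 = {a, d, j}  B3 = {c, f, j}  B4 = {b, c, j}  B5 = {c, h, j}  B6 = {c, e, j}  B7 = {a, d, g}  B8 = {c, d, i}
Tree: B1–B2, B1–B3, B3–B4, B4–B5, B3–B6, B2–B7, B1–B8
The largest bag has 3 vertices, giving width 2; this decomposition certifies tw(G) ≤ 2. On the other hand G contains the 3-clique {a, d, g}. A clique must lie in a single bag of any decomposition, so no decomposition can have width below 2. The upper and lower bounds meet at 2, so that is the treewidth.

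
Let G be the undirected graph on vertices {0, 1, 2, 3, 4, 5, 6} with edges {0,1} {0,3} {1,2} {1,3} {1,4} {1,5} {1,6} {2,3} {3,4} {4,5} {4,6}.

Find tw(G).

A width-2 tree decomposition is:
Bags: B1 = {1, 4, 6}  B2 = {1, 4, 5}  B3 = {1, 3, 4}  B4 = {0, 1, 3}  B5 = {1, 2, 3}
Tree: B1–B2, B1–B3, B3–B4, B3–B5
Every bag has size at most 3, so the width is 3 − 1 = 2 and tw(G) ≤ 2. For the lower bound, the 3 vertices {0, 1, 3} are pairwise adjacent, and any tree decomposition puts a clique entirely inside one bag — forcing width ≥ 2. The upper and lower bounds meet at 2, so that is the treewidth.

2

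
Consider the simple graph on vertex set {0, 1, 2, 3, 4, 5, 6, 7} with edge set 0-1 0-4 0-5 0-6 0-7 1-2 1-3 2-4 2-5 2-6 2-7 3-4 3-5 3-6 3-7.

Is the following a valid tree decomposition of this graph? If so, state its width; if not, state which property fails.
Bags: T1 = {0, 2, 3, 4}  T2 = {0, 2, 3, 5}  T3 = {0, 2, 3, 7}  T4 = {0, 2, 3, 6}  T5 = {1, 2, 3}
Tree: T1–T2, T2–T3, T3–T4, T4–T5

No — edge (0,1) lies in no bag.

A tree decomposition must satisfy three properties: every vertex lies in some bag; for every edge, both endpoints lie together in some bag; and for every vertex, the bags containing it form a connected subtree. Here edge (0,1) lies in no bag, so the decomposition is invalid.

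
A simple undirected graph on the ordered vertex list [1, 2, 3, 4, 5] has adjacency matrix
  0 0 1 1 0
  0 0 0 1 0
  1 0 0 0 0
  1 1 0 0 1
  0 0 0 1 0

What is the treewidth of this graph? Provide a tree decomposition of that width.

Treewidth 1.
One optimal decomposition is:
Bags: B1 = {2, 4}  B2 = {1, 4}  B3 = {4, 5}  B4 = {1, 3}
Tree: B1–B2, B1–B3, B2–B4

Each bag holds 2 vertices, so the decomposition has width 1, which upper-bounds the treewidth. Any graph with an edge has treewidth ≥ 1, and G has the edge 4–2. Hence tw(G) = 1 exactly.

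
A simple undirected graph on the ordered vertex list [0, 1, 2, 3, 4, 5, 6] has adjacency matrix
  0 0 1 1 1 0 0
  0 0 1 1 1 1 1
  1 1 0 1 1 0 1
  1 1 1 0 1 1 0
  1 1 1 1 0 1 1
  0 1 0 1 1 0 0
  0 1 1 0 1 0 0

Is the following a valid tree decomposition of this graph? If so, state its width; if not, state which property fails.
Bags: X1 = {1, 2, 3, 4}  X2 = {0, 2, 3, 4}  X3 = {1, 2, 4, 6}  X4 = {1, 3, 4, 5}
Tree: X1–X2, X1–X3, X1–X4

Vertex coverage: the bags together contain {0, 1, 2, 3, 4, 5, 6}, the full vertex set. Edge coverage: each edge of G has both endpoints in at least one bag. Running intersection: for every vertex, the bags containing it form a connected subtree. All three properties hold, so this is a valid tree decomposition of width max|bag| − 1 = 3, and hence tw(G) ≤ 3.

Yes; width 3.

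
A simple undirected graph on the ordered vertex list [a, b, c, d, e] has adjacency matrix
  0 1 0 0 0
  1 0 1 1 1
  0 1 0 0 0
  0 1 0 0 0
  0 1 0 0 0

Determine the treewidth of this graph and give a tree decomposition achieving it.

Every bag has size at most 2, so the width is 2 − 1 = 1 and tw(G) ≤ 1. Since G has at least one edge (e.g. e–b), it is not an edgeless graph, so tw(G) ≥ 1. Combining the bounds, tw(G) = 1.

Treewidth 1.
One optimal decomposition is:
Bags: B1 = {b, e}  B2 = {b, d}  B3 = {a, b}  B4 = {b, c}
Tree: B1–B2, B2–B3, B2–B4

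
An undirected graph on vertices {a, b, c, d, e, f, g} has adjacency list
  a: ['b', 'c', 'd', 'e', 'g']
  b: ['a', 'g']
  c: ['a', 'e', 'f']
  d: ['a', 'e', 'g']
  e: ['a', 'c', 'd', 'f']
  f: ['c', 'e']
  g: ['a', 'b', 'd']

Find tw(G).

A width-2 tree decomposition is:
Bags: B1 = {a, c, e}  B2 = {a, d, e}  B3 = {a, d, g}  B4 = {a, b, g}  B5 = {c, e, f}
Tree: B1–B2, B2–B3, B3–B4, B1–B5
The largest bag has 3 vertices, giving width 2; this decomposition certifies tw(G) ≤ 2. Conversely, {a, d, g} is a clique of size 3, and the vertices of any clique must share a bag in every tree decomposition; so some bag has ≥ 3 vertices and tw(G) ≥ 2. Hence tw(G) = 2 exactly.

2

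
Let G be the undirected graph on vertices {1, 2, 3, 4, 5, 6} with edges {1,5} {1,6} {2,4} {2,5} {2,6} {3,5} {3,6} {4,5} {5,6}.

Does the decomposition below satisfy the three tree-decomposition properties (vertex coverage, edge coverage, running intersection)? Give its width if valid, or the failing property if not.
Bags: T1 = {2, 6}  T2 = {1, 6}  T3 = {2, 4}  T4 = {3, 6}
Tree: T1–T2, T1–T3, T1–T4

No — vertex 5 appears in no bag.

A tree decomposition must satisfy three properties: every vertex lies in some bag; for every edge, both endpoints lie together in some bag; and for every vertex, the bags containing it form a connected subtree. Here vertex 5 appears in no bag, so the decomposition is invalid.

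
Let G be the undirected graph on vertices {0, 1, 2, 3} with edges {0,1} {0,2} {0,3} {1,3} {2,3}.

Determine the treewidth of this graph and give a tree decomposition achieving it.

Every bag has size at most 3, so the width is 3 − 1 = 2 and tw(G) ≤ 2. On the other hand G contains the 3-clique {0, 1, 3}. A clique must lie in a single bag of any decomposition, so no decomposition can have width below 2. Combining the bounds, tw(G) = 2.

Treewidth 2.
One such decomposition:
Bags: B1 = {0, 1, 3}  B2 = {0, 2, 3}
Tree: B1–B2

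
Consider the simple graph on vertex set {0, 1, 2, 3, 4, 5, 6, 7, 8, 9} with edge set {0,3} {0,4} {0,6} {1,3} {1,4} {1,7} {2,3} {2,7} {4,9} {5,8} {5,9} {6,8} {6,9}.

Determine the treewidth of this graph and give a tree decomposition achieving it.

Treewidth 2.
One optimal decomposition is:
Bags: B1 = {2, 3, 7}  B2 = {1, 3, 7}  B3 = {0, 1, 3}  B4 = {0, 1, 4}  B5 = {0, 4, 6}  B6 = {4, 6, 9}  B7 = {6, 8, 9}  B8 = {5, 8, 9}
Tree: B1–B2, B2–B3, B3–B4, B4–B5, B5–B6, B6–B7, B7–B8

Each bag holds 3 vertices, so the decomposition has width 2, which upper-bounds the treewidth. For the lower bound, G contains the cycle 2–7–1–3–2, so G is not a forest; only forests have treewidth ≤ 1, hence tw(G) ≥ 2. Therefore the treewidth is 2.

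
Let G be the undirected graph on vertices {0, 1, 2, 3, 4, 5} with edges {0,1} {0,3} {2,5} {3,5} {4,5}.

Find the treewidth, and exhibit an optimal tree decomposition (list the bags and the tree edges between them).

The largest bag has 2 vertices, giving width 1; this decomposition certifies tw(G) ≤ 1. Since G has at least one edge (e.g. 3–0), it is not an edgeless graph, so tw(G) ≥ 1. Therefore the treewidth is 1.

Treewidth 1.
One optimal decomposition is:
Bags: B1 = {0, 3}  B2 = {0, 1}  B3 = {3, 5}  B4 = {4, 5}  B5 = {2, 5}
Tree: B1–B2, B1–B3, B3–B4, B3–B5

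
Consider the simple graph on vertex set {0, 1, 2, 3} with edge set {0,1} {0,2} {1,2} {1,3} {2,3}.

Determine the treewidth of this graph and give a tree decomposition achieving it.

Treewidth 2.
One such decomposition:
Bags: B1 = {1, 2, 3}  B2 = {0, 1, 2}
Tree: B1–B2

The largest bag has 3 vertices, giving width 2; this decomposition certifies tw(G) ≤ 2. For the lower bound, the 3 vertices {0, 1, 2} are pairwise adjacent, and any tree decomposition puts a clique entirely inside one bag — forcing width ≥ 2. The upper and lower bounds meet at 2, so that is the treewidth.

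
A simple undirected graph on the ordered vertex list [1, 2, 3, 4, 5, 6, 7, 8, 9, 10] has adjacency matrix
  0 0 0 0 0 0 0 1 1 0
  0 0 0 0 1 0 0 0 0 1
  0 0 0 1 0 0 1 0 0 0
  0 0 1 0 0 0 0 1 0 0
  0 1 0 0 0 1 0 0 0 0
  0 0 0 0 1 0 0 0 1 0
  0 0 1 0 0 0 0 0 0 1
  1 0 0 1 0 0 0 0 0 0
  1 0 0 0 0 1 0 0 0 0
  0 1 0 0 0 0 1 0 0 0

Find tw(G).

2

A width-2 tree decomposition is:
Bags: B1 = {5, 6, 9}  B2 = {2, 5, 9}  B3 = {2, 9, 10}  B4 = {7, 9, 10}  B5 = {3, 7, 9}  B6 = {3, 4, 9}  B7 = {4, 8, 9}  B8 = {1, 8, 9}
Tree: B1–B2, B2–B3, B3–B4, B4–B5, B5–B6, B6–B7, B7–B8
The largest bag has 3 vertices, giving width 2; this decomposition certifies tw(G) ≤ 2. For the lower bound, G contains the cycle 9–6–5–2–10–7–3–4–8–1–9, so G is not a forest; only forests have treewidth ≤ 1, hence tw(G) ≥ 2. Therefore the treewidth is 2.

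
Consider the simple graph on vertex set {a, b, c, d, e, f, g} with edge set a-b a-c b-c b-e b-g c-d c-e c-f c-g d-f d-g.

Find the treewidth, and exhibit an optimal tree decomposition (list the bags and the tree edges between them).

Each bag holds 3 vertices, so the decomposition has width 2, which upper-bounds the treewidth. Conversely, {c, d, g} is a clique of size 3, and the vertices of any clique must share a bag in every tree decomposition; so some bag has ≥ 3 vertices and tw(G) ≥ 2. Therefore the treewidth is 2.

Treewidth 2.
One optimal decomposition is:
Bags: B1 = {b, c, g}  B2 = {b, c, e}  B3 = {c, d, g}  B4 = {c, d, f}  B5 = {a, b, c}
Tree: B1–B2, B1–B3, B3–B4, B1–B5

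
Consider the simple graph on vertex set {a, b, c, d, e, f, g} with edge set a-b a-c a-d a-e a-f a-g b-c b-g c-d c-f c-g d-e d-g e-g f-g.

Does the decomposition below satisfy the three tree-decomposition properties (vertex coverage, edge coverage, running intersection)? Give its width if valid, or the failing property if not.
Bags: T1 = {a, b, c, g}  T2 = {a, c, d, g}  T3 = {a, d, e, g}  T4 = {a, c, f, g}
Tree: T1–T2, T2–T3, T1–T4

Yes; width 3.

Every vertex of G appears in some bag (union = {a, b, c, d, e, f, g}); every edge is covered by a bag; and for each vertex v the set of bags containing v is connected in the bag tree. The decomposition is therefore valid. The largest bag has 4 vertices, so the width is 3.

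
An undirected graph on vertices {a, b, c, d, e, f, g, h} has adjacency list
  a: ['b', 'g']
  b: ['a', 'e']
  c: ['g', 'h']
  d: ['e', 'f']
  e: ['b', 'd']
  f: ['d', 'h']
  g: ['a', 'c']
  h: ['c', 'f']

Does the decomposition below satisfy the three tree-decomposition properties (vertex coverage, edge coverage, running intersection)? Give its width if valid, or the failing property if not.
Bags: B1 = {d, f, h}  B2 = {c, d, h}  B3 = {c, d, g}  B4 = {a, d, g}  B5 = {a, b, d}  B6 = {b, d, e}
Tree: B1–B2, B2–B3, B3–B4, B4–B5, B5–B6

Every vertex of G appears in some bag (union = {a, b, c, d, e, f, g, h}); every edge is covered by a bag; and for each vertex v the set of bags containing v is connected in the bag tree. The decomposition is therefore valid. The largest bag has 3 vertices, so the width is 2.

Yes; width 2.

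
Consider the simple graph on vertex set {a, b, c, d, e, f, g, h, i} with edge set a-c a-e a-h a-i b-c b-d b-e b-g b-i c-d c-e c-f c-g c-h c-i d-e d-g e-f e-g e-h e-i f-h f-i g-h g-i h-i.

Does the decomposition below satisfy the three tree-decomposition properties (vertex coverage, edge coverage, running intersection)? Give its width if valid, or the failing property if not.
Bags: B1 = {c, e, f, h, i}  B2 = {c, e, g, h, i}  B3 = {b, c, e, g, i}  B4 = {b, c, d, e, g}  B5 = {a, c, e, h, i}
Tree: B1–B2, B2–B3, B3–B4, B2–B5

Yes; width 4.

Every vertex of G appears in some bag (union = {a, b, c, d, e, f, g, h, i}); every edge is covered by a bag; and for each vertex v the set of bags containing v is connected in the bag tree. The decomposition is therefore valid. The largest bag has 5 vertices, so the width is 4.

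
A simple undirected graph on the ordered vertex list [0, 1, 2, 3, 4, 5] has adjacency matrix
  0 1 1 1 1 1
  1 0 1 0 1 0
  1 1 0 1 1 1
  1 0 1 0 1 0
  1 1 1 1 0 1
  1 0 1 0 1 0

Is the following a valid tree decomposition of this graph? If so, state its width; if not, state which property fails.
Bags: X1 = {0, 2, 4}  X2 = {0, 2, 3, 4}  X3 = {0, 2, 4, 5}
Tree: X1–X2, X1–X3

A tree decomposition must satisfy three properties: every vertex lies in some bag; for every edge, both endpoints lie together in some bag; and for every vertex, the bags containing it form a connected subtree. Here vertex 1 appears in no bag, so the decomposition is invalid.

No — vertex 1 appears in no bag.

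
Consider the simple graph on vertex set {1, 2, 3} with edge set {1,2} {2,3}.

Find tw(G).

A width-1 tree decomposition is:
Bags: B1 = {2, 3}  B2 = {1, 2}
Tree: B1–B2
Every bag has size at most 2, so the width is 2 − 1 = 1 and tw(G) ≤ 1. G has an edge, so its treewidth is at least 1. Therefore the treewidth is 1.

1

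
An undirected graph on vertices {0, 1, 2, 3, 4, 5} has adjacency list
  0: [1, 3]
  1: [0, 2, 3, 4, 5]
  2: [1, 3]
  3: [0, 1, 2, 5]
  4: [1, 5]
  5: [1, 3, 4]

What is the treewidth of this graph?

A width-2 tree decomposition is:
Bags: B1 = {1, 3, 5}  B2 = {1, 2, 3}  B3 = {0, 1, 3}  B4 = {1, 4, 5}
Tree: B1–B2, B2–B3, B1–B4
The largest bag has 3 vertices, giving width 2; this decomposition certifies tw(G) ≤ 2. For the lower bound, the 3 vertices {0, 1, 3} are pairwise adjacent, and any tree decomposition puts a clique entirely inside one bag — forcing width ≥ 2. Combining the bounds, tw(G) = 2.

2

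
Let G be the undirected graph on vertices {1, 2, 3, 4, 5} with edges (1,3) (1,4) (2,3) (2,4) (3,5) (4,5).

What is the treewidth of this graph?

A width-2 tree decomposition is:
Bags: B1 = {2, 3, 4}  B2 = {1, 3, 4}  B3 = {3, 4, 5}
Tree: B1–B2, B2–B3
Every bag has size at most 3, so the width is 3 − 1 = 2 and tw(G) ≤ 2. Since 4–2–3–1–4 is a cycle in G, G is not acyclic. Forests are exactly the graphs of treewidth ≤ 1, so tw(G) ≥ 2. Therefore the treewidth is 2.

2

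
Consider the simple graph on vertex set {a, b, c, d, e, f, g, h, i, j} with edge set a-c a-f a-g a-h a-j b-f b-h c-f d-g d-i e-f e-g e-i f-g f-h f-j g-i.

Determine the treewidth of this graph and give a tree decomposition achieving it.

Treewidth 2.
One such decomposition:
Bags: B1 = {a, f, g}  B2 = {e, f, g}  B3 = {a, c, f}  B4 = {a, f, h}  B5 = {e, g, i}  B6 = {b, f, h}  B7 = {a, f, j}  B8 = {d, g, i}
Tree: B1–B2, B1–B3, B3–B4, B2–B5, B4–B6, B3–B7, B5–B8

Every bag has size at most 3, so the width is 3 − 1 = 2 and tw(G) ≤ 2. On the other hand G contains the 3-clique {d, g, i}. A clique must lie in a single bag of any decomposition, so no decomposition can have width below 2. Hence tw(G) = 2 exactly.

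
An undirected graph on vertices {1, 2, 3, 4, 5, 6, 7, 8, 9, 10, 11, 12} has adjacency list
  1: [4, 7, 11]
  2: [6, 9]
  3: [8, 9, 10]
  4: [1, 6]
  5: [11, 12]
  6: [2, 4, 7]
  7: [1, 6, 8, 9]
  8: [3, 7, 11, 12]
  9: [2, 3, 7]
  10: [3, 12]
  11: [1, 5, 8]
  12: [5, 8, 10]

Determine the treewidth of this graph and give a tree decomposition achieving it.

The largest bag has 4 vertices, giving width 3; this decomposition certifies tw(G) ≤ 3. For the lower bound: the 4 vertex sets {5,10,12}, {3}, {8}, {1,7,9,11} are disjoint, each induces a connected subgraph, and every pair is joined by at least one edge of G. Contracting each set to a single vertex therefore yields K_{4} as a minor, and since treewidth is minor-monotone, tw(G) ≥ tw(K_{4}) = 3. Therefore the treewidth is 3.

Treewidth 3.
One such decomposition:
Bags: B1 = {3, 5, 10, 12}  B2 = {3, 5, 8, 12}  B3 = {3, 5, 8, 11}  B4 = {3, 8, 9, 11}  B5 = {7, 8, 9, 11}  B6 = {1, 7, 9, 11}  B7 = {1, 2, 7, 9}  B8 = {1, 2, 6, 7}  B9 = {1, 2, 4, 6}
Tree: B1–B2, B2–B3, B3–B4, B4–B5, B5–B6, B6–B7, B7–B8, B8–B9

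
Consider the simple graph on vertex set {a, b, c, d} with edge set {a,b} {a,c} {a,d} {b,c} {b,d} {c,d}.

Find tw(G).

A width-3 tree decomposition is:
Bags: B1 = {a, b, c, d}
Tree: (single bag)
A single bag containing all 4 vertices is trivially a valid decomposition of width 3. Conversely, {a, b, c, d} is a clique of size 4, and the vertices of any clique must share a bag in every tree decomposition; so some bag has ≥ 4 vertices and tw(G) ≥ 3. The upper and lower bounds meet at 3, so that is the treewidth.

3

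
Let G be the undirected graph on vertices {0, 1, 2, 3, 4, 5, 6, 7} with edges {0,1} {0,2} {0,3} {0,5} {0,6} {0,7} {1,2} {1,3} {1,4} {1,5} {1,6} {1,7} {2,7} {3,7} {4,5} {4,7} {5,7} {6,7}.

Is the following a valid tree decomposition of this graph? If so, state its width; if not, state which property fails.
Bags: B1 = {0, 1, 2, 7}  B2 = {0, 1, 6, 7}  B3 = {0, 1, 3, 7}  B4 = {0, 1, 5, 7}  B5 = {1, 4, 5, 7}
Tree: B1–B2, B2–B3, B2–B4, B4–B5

Every vertex of G appears in some bag (union = {0, 1, 2, 3, 4, 5, 6, 7}); every edge is covered by a bag; and for each vertex v the set of bags containing v is connected in the bag tree. The decomposition is therefore valid. The largest bag has 4 vertices, so the width is 3.

Yes; width 3.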